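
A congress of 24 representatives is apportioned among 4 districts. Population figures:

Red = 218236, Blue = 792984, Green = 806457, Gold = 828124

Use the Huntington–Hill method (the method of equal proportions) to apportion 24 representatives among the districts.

With divisor 109215: modified quotas Red 1.998, Blue 7.261, Green 7.384, Gold 7.583.
Geometric-mean thresholds: Red √(1·2)=1.414, Blue √(7·8)=7.483, Green √(7·8)=7.483, Gold √(7·8)=7.483.
Each quota rounded against its threshold gives Red 2, Blue 7, Green 7, Gold 8 (total 24).

Red 2, Blue 7, Green 7, Gold 8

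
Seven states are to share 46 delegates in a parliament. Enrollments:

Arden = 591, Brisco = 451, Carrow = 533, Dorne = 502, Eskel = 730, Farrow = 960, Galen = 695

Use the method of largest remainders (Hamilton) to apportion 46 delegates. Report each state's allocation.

The standard divisor is 4462/46 = 97.
Standard quotas: Arden 6.093, Brisco 4.649, Carrow 5.495, Dorne 5.175, Eskel 7.526, Farrow 9.897, Galen 7.165.
Lower quotas: Arden 6, Brisco 4, Carrow 5, Dorne 5, Eskel 7, Farrow 9, Galen 7 (sum 43, leaving 3 seats).
Remainders in descending order: Farrow 0.897, Brisco 0.649, Eskel 0.526, Carrow 0.495, Dorne 0.175, Galen 0.165, Arden 0.093.
Largest remainders: Farrow, Brisco, Eskel receive the extra seats.

Arden 6, Brisco 5, Carrow 5, Dorne 5, Eskel 8, Farrow 10, Galen 7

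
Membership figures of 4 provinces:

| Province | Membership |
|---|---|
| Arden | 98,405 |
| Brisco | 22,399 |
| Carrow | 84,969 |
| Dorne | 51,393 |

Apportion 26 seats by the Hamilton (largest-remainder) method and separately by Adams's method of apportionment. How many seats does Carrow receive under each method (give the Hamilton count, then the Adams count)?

Hamilton: Arden 10, Brisco 2, Carrow 9, Dorne 5.
Adams: Arden 10, Brisco 3, Carrow 8, Dorne 5.
Carrow gets 9 under Hamilton and 8 under Adams.

9 and 8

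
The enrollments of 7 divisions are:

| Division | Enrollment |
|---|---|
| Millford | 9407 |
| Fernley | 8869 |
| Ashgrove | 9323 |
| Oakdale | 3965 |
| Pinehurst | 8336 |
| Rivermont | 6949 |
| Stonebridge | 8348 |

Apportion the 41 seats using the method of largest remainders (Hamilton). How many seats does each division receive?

Millford 7, Fernley 7, Ashgrove 7, Oakdale 3, Pinehurst 6, Rivermont 5, Stonebridge 6

Total 55197; standard divisor 55197/41 ≈ 1346.268.
Standard quotas: Millford 6.9875, Fernley 6.5878, Ashgrove 6.9251, Oakdale 2.9452, Pinehurst 6.1919, Rivermont 5.1617, Stonebridge 6.2008.
Lower quotas: Millford 6, Fernley 6, Ashgrove 6, Oakdale 2, Pinehurst 6, Rivermont 5, Stonebridge 6 (sum 37, leaving 4 seats).
Remainders in descending order: Millford 0.9875, Oakdale 0.9452, Ashgrove 0.9251, Fernley 0.5878, Stonebridge 0.2008, Pinehurst 0.1919, Rivermont 0.1617.
Largest remainders: Millford, Oakdale, Ashgrove, Fernley receive the extra seats.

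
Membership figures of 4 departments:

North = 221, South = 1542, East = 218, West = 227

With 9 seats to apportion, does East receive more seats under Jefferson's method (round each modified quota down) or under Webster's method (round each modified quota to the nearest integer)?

Jefferson: North 1, South 7, East 0, West 1.
Webster: North 1, South 6, East 1, West 1.
East gets 0 under Jefferson and 1 under Webster.

Webster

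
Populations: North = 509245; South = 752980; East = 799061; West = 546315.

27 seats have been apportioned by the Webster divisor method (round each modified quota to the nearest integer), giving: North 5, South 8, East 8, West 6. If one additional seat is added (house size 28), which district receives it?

East

Priority for the next seat is population ÷ (current seats + 0.5).
Priorities: North 92590.000, South 88585.882, East 94007.176, West 84048.462.
Highest priority: East.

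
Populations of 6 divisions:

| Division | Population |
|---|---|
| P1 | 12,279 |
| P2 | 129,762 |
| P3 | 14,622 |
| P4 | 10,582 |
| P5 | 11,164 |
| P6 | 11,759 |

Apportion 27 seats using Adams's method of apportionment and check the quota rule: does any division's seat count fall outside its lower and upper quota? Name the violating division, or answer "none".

P2

Standard quotas: P1 1.743, P2 18.424, P3 2.076, P4 1.502, P5 1.585, P6 1.670.
Adams allocation: P1 2, P2 17, P3 2, P4 2, P5 2, P6 2.
P2 has quota 18.424 (lower 18, upper 19) but receives 17 — outside the quota interval.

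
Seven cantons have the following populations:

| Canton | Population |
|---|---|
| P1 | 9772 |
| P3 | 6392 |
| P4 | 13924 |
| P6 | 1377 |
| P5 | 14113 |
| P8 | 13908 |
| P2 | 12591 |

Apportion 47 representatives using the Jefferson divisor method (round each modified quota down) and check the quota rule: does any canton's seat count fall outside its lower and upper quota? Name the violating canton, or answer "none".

Standard quotas: P1 6.372, P3 4.168, P4 9.080, P6 0.898, P5 9.203, P8 9.069, P2 8.210.
Jefferson allocation: P1 6, P3 4, P4 9, P6 0, P5 10, P8 9, P2 9.
Every allocation lies between the lower and upper quota.

none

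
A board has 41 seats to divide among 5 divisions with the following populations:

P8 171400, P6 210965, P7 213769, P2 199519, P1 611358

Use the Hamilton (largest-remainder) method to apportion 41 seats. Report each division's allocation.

The standard divisor is 1407011/41 ≈ 34317.341.
Standard quotas: P8 4.9946, P6 6.1475, P7 6.2292, P2 5.8139, P1 17.8148.
Lower quotas: P8 4, P6 6, P7 6, P2 5, P1 17 (sum 38, leaving 3 seats).
Remainders in descending order: P8 0.9946, P1 0.8148, P2 0.8139, P7 0.2292, P6 0.1475.
The surplus seats go to P8, P1, P2.

P8 5, P6 6, P7 6, P2 6, P1 18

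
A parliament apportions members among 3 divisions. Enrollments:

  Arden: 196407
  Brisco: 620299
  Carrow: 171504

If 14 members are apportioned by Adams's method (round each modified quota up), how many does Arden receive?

3

Standard divisor 988210/14 ≈ 70586.429; standard quotas: Arden 2.783, Brisco 8.788, Carrow 2.430.
Rounding up gives 3, 9, 3 = 15 seats, so the divisor must be adjusted.
With modified divisor 81600: modified quotas Arden 2.407, Brisco 7.602, Carrow 2.102.
Rounding up: Arden 3, Brisco 8, Carrow 3 (total 14).
Arden receives 3.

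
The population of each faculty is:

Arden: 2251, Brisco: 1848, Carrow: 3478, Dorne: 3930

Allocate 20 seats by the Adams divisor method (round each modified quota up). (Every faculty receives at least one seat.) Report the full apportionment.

Standard divisor 11507/20 ≈ 575.35; standard quotas: Arden 3.912, Brisco 3.212, Carrow 6.045, Dorne 6.831.
Rounding up gives 4, 4, 7, 7 = 22 seats, so the divisor must be adjusted.
With modified divisor 640: modified quotas Arden 3.517, Brisco 2.888, Carrow 5.434, Dorne 6.141.
Rounding up: Arden 4, Brisco 3, Carrow 6, Dorne 7 (total 20).

Arden 4; Brisco 3; Carrow 6; Dorne 7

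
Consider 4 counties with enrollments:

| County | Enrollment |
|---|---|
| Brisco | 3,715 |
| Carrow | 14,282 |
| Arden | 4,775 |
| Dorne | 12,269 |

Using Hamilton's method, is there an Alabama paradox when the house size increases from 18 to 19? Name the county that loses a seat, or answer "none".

Arden

At 18 seats: Brisco 2, Carrow 7, Arden 3, Dorne 6.
At 19 seats: Brisco 2, Carrow 8, Arden 2, Dorne 7.
Arden drops from 3 to 2.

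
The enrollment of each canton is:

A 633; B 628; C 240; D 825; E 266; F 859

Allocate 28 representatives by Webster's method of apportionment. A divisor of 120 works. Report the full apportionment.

With modified divisor 120: modified quotas A 5.275, B 5.233, C 2.000, D 6.875, E 2.217, F 7.158.
Rounding to the nearest integer: A 5, B 5, C 2, D 7, E 2, F 7 (total 28).

A: 5, B: 5, C: 2, D: 7, E: 2, F: 7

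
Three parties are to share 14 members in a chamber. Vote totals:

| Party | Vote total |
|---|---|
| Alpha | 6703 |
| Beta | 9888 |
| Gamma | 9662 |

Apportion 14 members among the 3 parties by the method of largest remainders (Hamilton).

Total 26253; standard divisor 26253/14 ≈ 1875.214.
Standard quotas: Alpha 3.5745, Beta 5.2730, Gamma 5.1525.
Lower quotas: Alpha 3, Beta 5, Gamma 5 (sum 13, leaving 1 seat).
Remainders in descending order: Alpha 0.5745, Beta 0.2730, Gamma 0.1525.
The surplus seat goes to Alpha.

Alpha=4; Beta=5; Gamma=5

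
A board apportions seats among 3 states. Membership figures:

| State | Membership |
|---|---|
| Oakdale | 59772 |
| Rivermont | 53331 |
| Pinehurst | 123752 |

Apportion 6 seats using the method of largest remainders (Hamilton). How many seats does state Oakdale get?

Standard divisor: 236855 ÷ 6 ≈ 39475.833.
Standard quotas: Oakdale 1.5141, Rivermont 1.3510, Pinehurst 3.1349.
Lower quotas: Oakdale 1, Rivermont 1, Pinehurst 3 (sum 5, leaving 1 seat).
Remainders in descending order: Oakdale 0.5141, Rivermont 0.3510, Pinehurst 0.1349.
The surplus seat goes to Oakdale.
Oakdale receives 2.

2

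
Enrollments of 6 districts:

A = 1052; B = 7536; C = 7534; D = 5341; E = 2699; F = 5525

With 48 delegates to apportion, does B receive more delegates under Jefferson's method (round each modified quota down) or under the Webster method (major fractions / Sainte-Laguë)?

Jefferson: A 1, B 13, C 12, D 9, E 4, F 9.
Webster: A 2, B 12, C 12, D 9, E 4, F 9.
B gets 13 under Jefferson and 12 under Webster.

Jefferson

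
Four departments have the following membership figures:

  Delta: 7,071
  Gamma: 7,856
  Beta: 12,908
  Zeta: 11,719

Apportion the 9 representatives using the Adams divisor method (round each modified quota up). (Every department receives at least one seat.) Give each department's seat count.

Standard divisor 39554/9 ≈ 4394.889; standard quotas: Delta 1.609, Gamma 1.788, Beta 2.937, Zeta 2.667.
Rounding up gives 2, 2, 3, 3 = 10 seats, so the divisor must be adjusted.
With modified divisor 6200: modified quotas Delta 1.140, Gamma 1.267, Beta 2.082, Zeta 1.890.
Rounding up: Delta 2, Gamma 2, Beta 3, Zeta 2 (total 9).

Delta 2, Gamma 2, Beta 3, Zeta 2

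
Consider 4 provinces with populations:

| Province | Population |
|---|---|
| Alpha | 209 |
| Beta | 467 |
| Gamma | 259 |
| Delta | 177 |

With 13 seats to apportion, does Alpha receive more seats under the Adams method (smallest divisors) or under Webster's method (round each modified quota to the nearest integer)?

Adams: Alpha 3, Beta 5, Gamma 3, Delta 2.
Webster: Alpha 2, Beta 6, Gamma 3, Delta 2.
Alpha gets 3 under Adams and 2 under Webster.

Adams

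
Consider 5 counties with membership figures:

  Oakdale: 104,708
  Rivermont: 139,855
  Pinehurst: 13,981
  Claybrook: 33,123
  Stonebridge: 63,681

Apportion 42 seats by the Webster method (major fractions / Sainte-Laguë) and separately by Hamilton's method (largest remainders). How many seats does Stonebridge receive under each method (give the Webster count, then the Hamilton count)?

8 and 7

Webster: Oakdale 12, Rivermont 16, Pinehurst 2, Claybrook 4, Stonebridge 8.
Hamilton: Oakdale 12, Rivermont 17, Pinehurst 2, Claybrook 4, Stonebridge 7.
Stonebridge gets 8 under Webster and 7 under Hamilton.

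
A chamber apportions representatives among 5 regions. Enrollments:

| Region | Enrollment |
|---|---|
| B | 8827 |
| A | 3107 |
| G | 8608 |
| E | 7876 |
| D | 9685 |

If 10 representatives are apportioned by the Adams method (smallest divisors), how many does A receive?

1

Standard divisor 38103/10 ≈ 3810.3; standard quotas: B 2.317, A 0.815, G 2.259, E 2.067, D 2.542.
Rounding up gives 3, 1, 3, 3, 3 = 13 seats, so the divisor must be adjusted.
With modified divisor 4600: modified quotas B 1.919, A 0.675, G 1.871, E 1.712, D 2.105.
Rounding up: B 2, A 1, G 2, E 2, D 3 (total 10).
A receives 1.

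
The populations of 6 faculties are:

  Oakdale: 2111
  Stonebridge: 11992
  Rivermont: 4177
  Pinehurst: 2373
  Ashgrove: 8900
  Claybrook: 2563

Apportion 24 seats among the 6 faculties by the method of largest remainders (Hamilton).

The standard divisor is 32116/24 ≈ 1338.167.
Standard quotas: Oakdale 1.5775, Stonebridge 8.9615, Rivermont 3.1214, Pinehurst 1.7733, Ashgrove 6.6509, Claybrook 1.9153.
Lower quotas: Oakdale 1, Stonebridge 8, Rivermont 3, Pinehurst 1, Ashgrove 6, Claybrook 1 (sum 20, leaving 4 seats).
Remainders in descending order: Stonebridge 0.9615, Claybrook 0.9153, Pinehurst 0.7733, Ashgrove 0.6509, Oakdale 0.5775, Rivermont 0.1214.
Largest remainders: Stonebridge, Claybrook, Pinehurst, Ashgrove receive the extra seats.

Oakdale: 1; Stonebridge: 9; Rivermont: 3; Pinehurst: 2; Ashgrove: 7; Claybrook: 2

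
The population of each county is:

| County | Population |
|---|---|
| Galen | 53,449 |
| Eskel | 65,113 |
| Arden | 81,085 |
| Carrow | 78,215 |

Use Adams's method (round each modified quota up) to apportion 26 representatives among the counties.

Galen 5, Eskel 6, Arden 8, Carrow 7

Standard divisor 277862/26 ≈ 10687; standard quotas: Galen 5.001, Eskel 6.093, Arden 7.587, Carrow 7.319.
Rounding up gives 6, 7, 8, 8 = 29 seats, so the divisor must be adjusted.
With modified divisor 11400: modified quotas Galen 4.689, Eskel 5.712, Arden 7.113, Carrow 6.861.
Rounding up: Galen 5, Eskel 6, Arden 8, Carrow 7 (total 26).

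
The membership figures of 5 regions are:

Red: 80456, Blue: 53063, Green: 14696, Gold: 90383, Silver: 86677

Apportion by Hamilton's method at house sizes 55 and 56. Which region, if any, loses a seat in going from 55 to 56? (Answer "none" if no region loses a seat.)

none

At 55 seats: Red 14, Blue 9, Green 2, Gold 15, Silver 15.
At 56 seats: Red 14, Blue 9, Green 2, Gold 16, Silver 15.
No region's allocation decreased.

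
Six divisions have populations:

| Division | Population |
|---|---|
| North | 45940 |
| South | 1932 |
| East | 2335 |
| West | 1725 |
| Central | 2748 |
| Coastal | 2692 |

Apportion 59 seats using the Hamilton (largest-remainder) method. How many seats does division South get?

The standard divisor is 57372/59 ≈ 972.407.
Standard quotas: North 47.2436, South 1.9868, East 2.4013, West 1.7739, Central 2.8260, Coastal 2.7684.
Lower quotas: North 47, South 1, East 2, West 1, Central 2, Coastal 2 (sum 55, leaving 4 seats).
Remainders in descending order: South 0.9868, Central 0.8260, West 0.7739, Coastal 0.7684, East 0.4013, North 0.2436.
The surplus seats go to South, Central, West, Coastal.
South receives 2.

2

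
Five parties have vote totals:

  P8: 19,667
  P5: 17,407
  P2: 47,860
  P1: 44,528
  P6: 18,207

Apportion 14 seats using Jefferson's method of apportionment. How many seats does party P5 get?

Standard divisor 147669/14 ≈ 10547.786; standard quotas: P8 1.865, P5 1.650, P2 4.537, P1 4.222, P6 1.726.
Rounding down gives 1, 1, 4, 4, 1 = 11 seats, so the divisor must be adjusted.
With modified divisor 9000: modified quotas P8 2.185, P5 1.934, P2 5.318, P1 4.948, P6 2.023.
Rounding down: P8 2, P5 1, P2 5, P1 4, P6 2 (total 14).
P5 receives 1.

1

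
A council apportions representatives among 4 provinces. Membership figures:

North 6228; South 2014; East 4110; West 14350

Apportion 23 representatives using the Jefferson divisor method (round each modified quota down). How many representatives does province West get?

13

Standard divisor 26702/23 ≈ 1160.957; standard quotas: North 5.365, South 1.735, East 3.540, West 12.360.
Rounding down gives 5, 1, 3, 12 = 21 seats, so the divisor must be adjusted.
With modified divisor 1033: modified quotas North 6.029, South 1.950, East 3.979, West 13.892.
Rounding down: North 6, South 1, East 3, West 13 (total 23).
West receives 13.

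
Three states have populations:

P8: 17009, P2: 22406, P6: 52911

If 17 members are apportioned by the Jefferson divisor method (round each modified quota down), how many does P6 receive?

Standard divisor 92326/17 ≈ 5430.941; standard quotas: P8 3.132, P2 4.126, P6 9.743.
Rounding down gives 3, 4, 9 = 16 seats, so the divisor must be adjusted.
With modified divisor 5100: modified quotas P8 3.335, P2 4.393, P6 10.375.
Rounding down: P8 3, P2 4, P6 10 (total 17).
P6 receives 10.

10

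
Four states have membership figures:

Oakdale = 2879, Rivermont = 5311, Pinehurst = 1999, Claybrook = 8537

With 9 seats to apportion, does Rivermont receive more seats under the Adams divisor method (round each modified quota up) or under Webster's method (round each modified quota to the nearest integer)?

Adams: Oakdale 2, Rivermont 2, Pinehurst 1, Claybrook 4.
Webster: Oakdale 1, Rivermont 3, Pinehurst 1, Claybrook 4.
Rivermont gets 2 under Adams and 3 under Webster.

Webster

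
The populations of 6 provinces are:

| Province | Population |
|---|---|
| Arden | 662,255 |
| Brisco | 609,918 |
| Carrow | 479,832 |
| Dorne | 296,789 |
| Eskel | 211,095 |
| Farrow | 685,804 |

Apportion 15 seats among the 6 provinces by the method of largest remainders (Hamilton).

Arden 3; Brisco 3; Carrow 2; Dorne 2; Eskel 1; Farrow 4

Standard divisor: 2945693 ÷ 15 ≈ 196379.533.
Standard quotas: Arden 3.3723, Brisco 3.1058, Carrow 2.4434, Dorne 1.5113, Eskel 1.0749, Farrow 3.4922.
Lower quotas: Arden 3, Brisco 3, Carrow 2, Dorne 1, Eskel 1, Farrow 3 (sum 13, leaving 2 seats).
Remainders in descending order: Dorne 0.5113, Farrow 0.4922, Carrow 0.4434, Arden 0.3723, Brisco 0.1058, Eskel 0.0749.
The surplus seats go to Dorne, Farrow.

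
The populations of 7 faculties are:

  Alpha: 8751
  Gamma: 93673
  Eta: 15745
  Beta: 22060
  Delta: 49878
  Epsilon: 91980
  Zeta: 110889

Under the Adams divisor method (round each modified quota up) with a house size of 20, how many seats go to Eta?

1

Standard divisor 392976/20 ≈ 19648.8; standard quotas: Alpha 0.445, Gamma 4.767, Eta 0.801, Beta 1.123, Delta 2.538, Epsilon 4.681, Zeta 5.644.
Rounding up gives 1, 5, 1, 2, 3, 5, 6 = 23 seats, so the divisor must be adjusted.
With modified divisor 23200: modified quotas Alpha 0.377, Gamma 4.038, Eta 0.679, Beta 0.951, Delta 2.150, Epsilon 3.965, Zeta 4.780.
Rounding up: Alpha 1, Gamma 5, Eta 1, Beta 1, Delta 3, Epsilon 4, Zeta 5 (total 20).
Eta receives 1.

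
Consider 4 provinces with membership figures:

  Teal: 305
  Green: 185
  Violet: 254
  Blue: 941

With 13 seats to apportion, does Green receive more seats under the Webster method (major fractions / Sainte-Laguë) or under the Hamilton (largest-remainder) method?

Webster: Teal 2, Green 1, Violet 2, Blue 8.
Hamilton: Teal 2, Green 2, Violet 2, Blue 7.
Green gets 1 under Webster and 2 under Hamilton.

Hamilton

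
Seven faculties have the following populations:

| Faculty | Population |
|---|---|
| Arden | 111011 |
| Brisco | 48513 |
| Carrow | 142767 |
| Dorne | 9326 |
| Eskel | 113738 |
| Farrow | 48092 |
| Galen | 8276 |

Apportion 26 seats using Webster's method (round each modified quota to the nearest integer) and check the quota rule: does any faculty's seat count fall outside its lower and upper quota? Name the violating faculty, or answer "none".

Standard quotas: Arden 5.992, Brisco 2.618, Carrow 7.706, Dorne 0.503, Eskel 6.139, Farrow 2.596, Galen 0.447.
Webster allocation: Arden 6, Brisco 3, Carrow 8, Dorne 0, Eskel 6, Farrow 3, Galen 0.
Every allocation lies between the lower and upper quota.

none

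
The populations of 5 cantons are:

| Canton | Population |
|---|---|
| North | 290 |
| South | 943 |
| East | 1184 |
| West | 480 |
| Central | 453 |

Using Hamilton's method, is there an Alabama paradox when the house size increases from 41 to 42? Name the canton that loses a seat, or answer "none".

At 41 seats: North 4, South 11, East 14, West 6, Central 6.
At 42 seats: North 3, South 12, East 15, West 6, Central 6.
North drops from 4 to 3.

North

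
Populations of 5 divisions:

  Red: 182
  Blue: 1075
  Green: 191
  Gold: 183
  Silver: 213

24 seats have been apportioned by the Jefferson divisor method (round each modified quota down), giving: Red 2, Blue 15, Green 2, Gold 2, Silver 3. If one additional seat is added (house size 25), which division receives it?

Priority for the next seat is population ÷ (current seats + 1).
Priorities: Red 60.667, Blue 67.188, Green 63.667, Gold 61.000, Silver 53.250.
Highest priority: Blue.

Blue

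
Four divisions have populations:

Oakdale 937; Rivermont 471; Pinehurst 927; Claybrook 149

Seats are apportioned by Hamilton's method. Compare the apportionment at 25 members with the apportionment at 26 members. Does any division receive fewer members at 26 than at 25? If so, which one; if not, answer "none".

Claybrook

At 25 seats: Oakdale 9, Rivermont 5, Pinehurst 9, Claybrook 2.
At 26 seats: Oakdale 10, Rivermont 5, Pinehurst 10, Claybrook 1.
Claybrook drops from 2 to 1.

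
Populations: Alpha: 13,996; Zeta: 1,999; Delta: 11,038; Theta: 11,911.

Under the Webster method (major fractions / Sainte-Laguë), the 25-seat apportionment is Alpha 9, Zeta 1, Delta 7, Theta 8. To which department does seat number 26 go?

Alpha

Priority for the next seat is population ÷ (current seats + 0.5).
Priorities: Alpha 1473.263, Zeta 1332.667, Delta 1471.733, Theta 1401.294.
Highest priority: Alpha.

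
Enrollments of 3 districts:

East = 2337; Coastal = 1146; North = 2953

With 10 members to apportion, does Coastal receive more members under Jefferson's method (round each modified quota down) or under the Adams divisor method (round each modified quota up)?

Adams

Jefferson: East 4, Coastal 1, North 5.
Adams: East 4, Coastal 2, North 4.
Coastal gets 1 under Jefferson and 2 under Adams.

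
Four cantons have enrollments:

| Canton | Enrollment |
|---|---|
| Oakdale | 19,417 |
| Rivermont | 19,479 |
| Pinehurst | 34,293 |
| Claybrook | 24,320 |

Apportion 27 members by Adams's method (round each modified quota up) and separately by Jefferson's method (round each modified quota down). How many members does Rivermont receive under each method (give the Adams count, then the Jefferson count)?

6 and 5

Adams: Oakdale 5, Rivermont 6, Pinehurst 9, Claybrook 7.
Jefferson: Oakdale 5, Rivermont 5, Pinehurst 10, Claybrook 7.
Rivermont gets 6 under Adams and 5 under Jefferson.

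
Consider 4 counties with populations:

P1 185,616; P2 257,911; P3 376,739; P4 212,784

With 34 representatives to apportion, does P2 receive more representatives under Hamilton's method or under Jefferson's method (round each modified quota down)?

Hamilton

Hamilton: P1 6, P2 9, P3 12, P4 7.
Jefferson: P1 6, P2 8, P3 13, P4 7.
P2 gets 9 under Hamilton and 8 under Jefferson.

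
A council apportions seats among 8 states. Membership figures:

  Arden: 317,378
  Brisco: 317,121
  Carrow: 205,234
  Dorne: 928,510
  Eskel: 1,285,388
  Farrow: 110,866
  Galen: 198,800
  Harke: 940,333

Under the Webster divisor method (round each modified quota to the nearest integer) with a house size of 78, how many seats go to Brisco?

6

Standard divisor 4303630/78 ≈ 55174.744; standard quotas: Arden 5.752, Brisco 5.748, Carrow 3.720, Dorne 16.829, Eskel 23.297, Farrow 2.009, Galen 3.603, Harke 17.043.
Rounding to the nearest integer gives 6, 6, 4, 17, 23, 2, 4, 17 = 79 seats, so the divisor must be adjusted.
With modified divisor 56431.3: modified quotas Arden 5.624, Brisco 5.620, Carrow 3.637, Dorne 16.454, Eskel 22.778, Farrow 1.965, Galen 3.523, Harke 16.663.
Rounding to the nearest integer: Arden 6, Brisco 6, Carrow 4, Dorne 16, Eskel 23, Farrow 2, Galen 4, Harke 17 (total 78).
Brisco receives 6.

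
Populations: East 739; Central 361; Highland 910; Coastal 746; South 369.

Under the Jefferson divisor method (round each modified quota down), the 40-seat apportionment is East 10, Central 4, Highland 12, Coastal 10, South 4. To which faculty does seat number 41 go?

South

Priority for the next seat is population ÷ (current seats + 1).
Priorities: East 67.182, Central 72.200, Highland 70.000, Coastal 67.818, South 73.800.
Highest priority: South.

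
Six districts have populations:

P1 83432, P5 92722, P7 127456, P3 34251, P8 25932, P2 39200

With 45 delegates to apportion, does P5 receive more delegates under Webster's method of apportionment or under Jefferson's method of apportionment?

Webster

Webster: P1 9, P5 11, P7 14, P3 4, P8 3, P2 4.
Jefferson: P1 9, P5 10, P7 15, P3 4, P8 3, P2 4.
P5 gets 11 under Webster and 10 under Jefferson.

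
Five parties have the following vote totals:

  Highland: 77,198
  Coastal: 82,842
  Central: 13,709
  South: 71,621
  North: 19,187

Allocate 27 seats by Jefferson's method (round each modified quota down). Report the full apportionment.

Highland 8, Coastal 9, Central 1, South 7, North 2

Standard divisor 264557/27 ≈ 9798.407; standard quotas: Highland 7.879, Coastal 8.455, Central 1.399, South 7.309, North 1.958.
Rounding down gives 7, 8, 1, 7, 1 = 24 seats, so the divisor must be adjusted.
With modified divisor 9100: modified quotas Highland 8.483, Coastal 9.104, Central 1.506, South 7.870, North 2.108.
Rounding down: Highland 8, Coastal 9, Central 1, South 7, North 2 (total 27).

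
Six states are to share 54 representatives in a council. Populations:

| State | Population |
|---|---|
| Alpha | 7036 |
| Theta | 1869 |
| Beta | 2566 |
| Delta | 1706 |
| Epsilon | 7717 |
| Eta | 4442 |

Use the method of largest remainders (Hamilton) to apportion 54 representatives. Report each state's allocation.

Alpha: 15, Theta: 4, Beta: 6, Delta: 4, Epsilon: 16, Eta: 9

Standard divisor: 25336 ÷ 54 ≈ 469.185.
Standard quotas: Alpha 14.9962, Theta 3.9835, Beta 5.4691, Delta 3.6361, Epsilon 16.4477, Eta 9.4675.
Lower quotas: Alpha 14, Theta 3, Beta 5, Delta 3, Epsilon 16, Eta 9 (sum 50, leaving 4 seats).
Remainders in descending order: Alpha 0.9962, Theta 0.9835, Delta 0.6361, Beta 0.4691, Eta 0.4675, Epsilon 0.4477.
The surplus seats go to Alpha, Theta, Delta, Beta.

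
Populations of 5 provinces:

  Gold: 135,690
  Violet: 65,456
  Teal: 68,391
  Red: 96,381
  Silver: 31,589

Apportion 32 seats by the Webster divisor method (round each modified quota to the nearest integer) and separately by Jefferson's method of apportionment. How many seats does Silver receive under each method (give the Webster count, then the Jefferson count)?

3 and 2

Webster: Gold 11, Violet 5, Teal 5, Red 8, Silver 3.
Jefferson: Gold 11, Violet 5, Teal 6, Red 8, Silver 2.
Silver gets 3 under Webster and 2 under Jefferson.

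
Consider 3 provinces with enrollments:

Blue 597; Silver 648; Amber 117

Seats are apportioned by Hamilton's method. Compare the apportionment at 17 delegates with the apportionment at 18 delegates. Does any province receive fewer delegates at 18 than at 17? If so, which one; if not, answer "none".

At 17 seats: Blue 7, Silver 8, Amber 2.
At 18 seats: Blue 8, Silver 9, Amber 1.
Amber drops from 2 to 1.

Amber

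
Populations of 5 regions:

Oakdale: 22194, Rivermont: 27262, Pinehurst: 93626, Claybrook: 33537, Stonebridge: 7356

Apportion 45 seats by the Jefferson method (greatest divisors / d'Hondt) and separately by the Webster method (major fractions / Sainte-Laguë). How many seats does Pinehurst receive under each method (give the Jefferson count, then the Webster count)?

Jefferson: Oakdale 5, Rivermont 7, Pinehurst 24, Claybrook 8, Stonebridge 1.
Webster: Oakdale 5, Rivermont 7, Pinehurst 23, Claybrook 8, Stonebridge 2.
Pinehurst gets 24 under Jefferson and 23 under Webster.

24 and 23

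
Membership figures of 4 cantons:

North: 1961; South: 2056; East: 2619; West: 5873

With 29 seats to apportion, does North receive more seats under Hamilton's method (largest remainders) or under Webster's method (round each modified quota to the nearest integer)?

Hamilton: North 4, South 5, East 6, West 14.
Webster: North 5, South 5, East 6, West 13.
North gets 4 under Hamilton and 5 under Webster.

Webster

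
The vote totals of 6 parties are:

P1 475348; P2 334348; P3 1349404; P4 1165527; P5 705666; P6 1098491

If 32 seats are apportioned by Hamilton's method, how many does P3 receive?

9

Total 5128784; standard divisor 5128784/32 ≈ 160274.5.
Standard quotas: P1 2.9658, P2 2.0861, P3 8.4193, P4 7.2721, P5 4.4029, P6 6.8538.
Lower quotas: P1 2, P2 2, P3 8, P4 7, P5 4, P6 6 (sum 29, leaving 3 seats).
Remainders in descending order: P1 0.9658, P6 0.8538, P3 0.4193, P5 0.4029, P4 0.2721, P2 0.0861.
Largest remainders: P1, P6, P3 receive the extra seats.
P3 receives 9.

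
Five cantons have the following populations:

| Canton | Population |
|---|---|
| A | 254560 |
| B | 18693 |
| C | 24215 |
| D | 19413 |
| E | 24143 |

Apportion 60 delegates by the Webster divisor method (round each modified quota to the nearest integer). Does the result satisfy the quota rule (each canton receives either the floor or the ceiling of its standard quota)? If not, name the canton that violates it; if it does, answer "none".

A

Standard quotas: A 44.787, B 3.289, C 4.260, D 3.416, E 4.248.
Webster allocation: A 46, B 3, C 4, D 3, E 4.
A has quota 44.787 (lower 44, upper 45) but receives 46 — outside the quota interval.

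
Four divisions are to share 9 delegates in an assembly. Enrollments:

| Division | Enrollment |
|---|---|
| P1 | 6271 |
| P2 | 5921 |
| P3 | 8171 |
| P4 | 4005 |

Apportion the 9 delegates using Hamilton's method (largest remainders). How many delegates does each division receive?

The standard divisor is 24368/9 ≈ 2707.556.
Standard quotas: P1 2.3161, P2 2.1868, P3 3.0179, P4 1.4792.
Lower quotas: P1 2, P2 2, P3 3, P4 1 (sum 8, leaving 1 seat).
Remainders in descending order: P4 0.4792, P1 0.3161, P2 0.1868, P3 0.0179.
Largest remainder: P4 receives the extra seat.

P1=2; P2=2; P3=3; P4=2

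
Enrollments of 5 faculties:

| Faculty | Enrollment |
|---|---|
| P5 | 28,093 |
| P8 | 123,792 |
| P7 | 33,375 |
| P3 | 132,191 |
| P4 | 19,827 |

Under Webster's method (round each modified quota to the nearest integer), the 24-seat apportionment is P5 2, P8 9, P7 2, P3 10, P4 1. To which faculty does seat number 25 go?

Priority for the next seat is population ÷ (current seats + 0.5).
Priorities: P5 11237.200, P8 13030.737, P7 13350.000, P3 12589.619, P4 13218.000.
Highest priority: P7.

P7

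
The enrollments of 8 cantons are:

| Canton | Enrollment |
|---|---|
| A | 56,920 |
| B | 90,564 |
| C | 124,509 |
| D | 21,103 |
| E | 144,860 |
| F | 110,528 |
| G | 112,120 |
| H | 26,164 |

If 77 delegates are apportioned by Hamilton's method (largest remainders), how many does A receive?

6

Total 686768; standard divisor 686768/77 ≈ 8919.065.
Standard quotas: A 6.3818, B 10.1540, C 13.9599, D 2.3661, E 16.2416, F 12.3923, G 12.5708, H 2.9335.
Lower quotas: A 6, B 10, C 13, D 2, E 16, F 12, G 12, H 2 (sum 73, leaving 4 seats).
Remainders in descending order: C 0.9599, H 0.9335, G 0.5708, F 0.3923, A 0.3818, D 0.3661, E 0.2416, B 0.1540.
Largest remainders: C, H, G, F receive the extra seats.
A receives 6.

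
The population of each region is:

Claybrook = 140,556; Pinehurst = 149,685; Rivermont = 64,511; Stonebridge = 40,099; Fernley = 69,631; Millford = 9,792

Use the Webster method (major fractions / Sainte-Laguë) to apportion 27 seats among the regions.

Claybrook=8, Pinehurst=8, Rivermont=4, Stonebridge=2, Fernley=4, Millford=1

Standard divisor 474274/27 ≈ 17565.704; standard quotas: Claybrook 8.002, Pinehurst 8.521, Rivermont 3.673, Stonebridge 2.283, Fernley 3.964, Millford 0.557.
Rounding to the nearest integer gives 8, 9, 4, 2, 4, 1 = 28 seats, so the divisor must be adjusted.
With modified divisor 18000: modified quotas Claybrook 7.809, Pinehurst 8.316, Rivermont 3.584, Stonebridge 2.228, Fernley 3.868, Millford 0.544.
Rounding to the nearest integer: Claybrook 8, Pinehurst 8, Rivermont 4, Stonebridge 2, Fernley 4, Millford 1 (total 27).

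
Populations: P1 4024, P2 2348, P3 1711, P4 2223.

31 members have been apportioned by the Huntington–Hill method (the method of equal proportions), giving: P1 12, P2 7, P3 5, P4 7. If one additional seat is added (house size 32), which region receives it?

Priority for the next seat is population ÷ (√(s·(s+1))).
Priorities: P1 322.178, P2 313.765, P3 312.384, P4 297.061.
Highest priority: P1.

P1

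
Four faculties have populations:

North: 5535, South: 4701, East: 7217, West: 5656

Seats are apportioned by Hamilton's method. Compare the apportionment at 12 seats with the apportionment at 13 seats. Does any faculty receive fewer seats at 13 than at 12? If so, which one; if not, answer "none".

At 12 seats: North 3, South 2, East 4, West 3.
At 13 seats: North 3, South 3, East 4, West 3.
No faculty's allocation decreased.

none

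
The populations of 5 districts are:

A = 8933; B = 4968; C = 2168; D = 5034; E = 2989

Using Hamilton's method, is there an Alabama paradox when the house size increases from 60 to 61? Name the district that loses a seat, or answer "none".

E

At 60 seats: A 22, B 12, C 5, D 13, E 8.
At 61 seats: A 23, B 13, C 5, D 13, E 7.
E drops from 8 to 7.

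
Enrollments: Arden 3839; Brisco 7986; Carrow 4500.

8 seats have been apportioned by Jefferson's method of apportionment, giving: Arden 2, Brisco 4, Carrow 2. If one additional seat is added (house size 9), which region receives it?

Priority for the next seat is population ÷ (current seats + 1).
Priorities: Arden 1279.667, Brisco 1597.200, Carrow 1500.000.
Highest priority: Brisco.

Brisco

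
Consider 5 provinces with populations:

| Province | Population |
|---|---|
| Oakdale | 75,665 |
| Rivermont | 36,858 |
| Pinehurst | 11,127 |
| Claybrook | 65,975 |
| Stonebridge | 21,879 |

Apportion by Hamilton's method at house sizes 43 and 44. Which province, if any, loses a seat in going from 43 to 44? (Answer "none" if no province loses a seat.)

At 43 seats: Oakdale 15, Rivermont 8, Pinehurst 2, Claybrook 13, Stonebridge 5.
At 44 seats: Oakdale 16, Rivermont 8, Pinehurst 2, Claybrook 14, Stonebridge 4.
Stonebridge drops from 5 to 4.

Stonebridge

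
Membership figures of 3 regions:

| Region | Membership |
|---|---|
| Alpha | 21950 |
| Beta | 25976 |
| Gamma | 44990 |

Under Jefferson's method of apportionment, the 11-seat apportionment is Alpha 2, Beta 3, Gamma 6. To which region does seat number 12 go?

Priority for the next seat is population ÷ (current seats + 1).
Priorities: Alpha 7316.667, Beta 6494.000, Gamma 6427.143.
Highest priority: Alpha.

Alpha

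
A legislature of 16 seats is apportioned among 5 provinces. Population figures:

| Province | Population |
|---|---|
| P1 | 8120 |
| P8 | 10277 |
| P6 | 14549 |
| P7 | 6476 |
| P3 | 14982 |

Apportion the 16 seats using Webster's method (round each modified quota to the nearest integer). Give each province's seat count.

P1=2, P8=3, P6=4, P7=2, P3=5

Standard divisor 54404/16 ≈ 3400.25; standard quotas: P1 2.388, P8 3.022, P6 4.279, P7 1.905, P3 4.406.
Rounding to the nearest integer gives 2, 3, 4, 2, 4 = 15 seats, so the divisor must be adjusted.
With modified divisor 3300: modified quotas P1 2.461, P8 3.114, P6 4.409, P7 1.962, P3 4.540.
Rounding to the nearest integer: P1 2, P8 3, P6 4, P7 2, P3 5 (total 16).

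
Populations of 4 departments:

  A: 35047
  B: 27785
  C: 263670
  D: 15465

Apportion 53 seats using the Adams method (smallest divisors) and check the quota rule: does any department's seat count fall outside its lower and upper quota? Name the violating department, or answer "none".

Standard quotas: A 5.432, B 4.306, C 40.865, D 2.397.
Adams allocation: A 6, B 5, C 39, D 3.
C has quota 40.865 (lower 40, upper 41) but receives 39 — outside the quota interval.

C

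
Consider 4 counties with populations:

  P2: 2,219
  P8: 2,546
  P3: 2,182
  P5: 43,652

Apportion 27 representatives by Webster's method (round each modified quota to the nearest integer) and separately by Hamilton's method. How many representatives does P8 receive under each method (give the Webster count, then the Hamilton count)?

1 and 2

Webster: P2 1, P8 1, P3 1, P5 24.
Hamilton: P2 1, P8 2, P3 1, P5 23.
P8 gets 1 under Webster and 2 under Hamilton.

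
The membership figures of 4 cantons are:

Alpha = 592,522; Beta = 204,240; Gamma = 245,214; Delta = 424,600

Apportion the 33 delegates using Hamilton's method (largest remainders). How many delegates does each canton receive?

Alpha 13, Beta 5, Gamma 5, Delta 10

The standard divisor is 1466576/33 ≈ 44441.697.
Standard quotas: Alpha 13.3326, Beta 4.5957, Gamma 5.5177, Delta 9.5541.
Lower quotas: Alpha 13, Beta 4, Gamma 5, Delta 9 (sum 31, leaving 2 seats).
Remainders in descending order: Beta 0.5957, Delta 0.5541, Gamma 0.5177, Alpha 0.3326.
Largest remainders: Beta, Delta receive the extra seats.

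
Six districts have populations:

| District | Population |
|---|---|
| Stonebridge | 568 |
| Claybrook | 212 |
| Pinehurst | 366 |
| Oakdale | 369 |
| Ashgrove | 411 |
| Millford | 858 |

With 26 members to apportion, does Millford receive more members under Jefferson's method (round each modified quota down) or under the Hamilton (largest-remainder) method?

Jefferson: Stonebridge 5, Claybrook 2, Pinehurst 3, Oakdale 3, Ashgrove 4, Millford 9.
Hamilton: Stonebridge 5, Claybrook 2, Pinehurst 3, Oakdale 4, Ashgrove 4, Millford 8.
Millford gets 9 under Jefferson and 8 under Hamilton.

Jefferson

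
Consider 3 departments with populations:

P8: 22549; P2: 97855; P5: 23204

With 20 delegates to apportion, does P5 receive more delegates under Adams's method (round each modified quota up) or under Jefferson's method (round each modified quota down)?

Adams: P8 3, P2 13, P5 4.
Jefferson: P8 3, P2 14, P5 3.
P5 gets 4 under Adams and 3 under Jefferson.

Adams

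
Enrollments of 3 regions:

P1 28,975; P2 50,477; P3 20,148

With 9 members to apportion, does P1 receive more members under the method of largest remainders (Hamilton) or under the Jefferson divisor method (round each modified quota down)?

Hamilton

Hamilton: P1 3, P2 4, P3 2.
Jefferson: P1 2, P2 5, P3 2.
P1 gets 3 under Hamilton and 2 under Jefferson.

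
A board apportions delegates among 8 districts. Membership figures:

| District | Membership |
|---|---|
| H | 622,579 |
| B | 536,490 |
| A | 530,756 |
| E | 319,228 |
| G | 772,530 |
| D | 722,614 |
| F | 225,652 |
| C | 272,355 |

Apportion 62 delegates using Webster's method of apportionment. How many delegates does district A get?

8

Standard divisor 4002204/62 ≈ 64551.677; standard quotas: H 9.645, B 8.311, A 8.222, E 4.945, G 11.968, D 11.194, F 3.496, C 4.219.
Rounding to the nearest integer gives 10, 8, 8, 5, 12, 11, 3, 4 = 61 seats, so the divisor must be adjusted.
With modified divisor 63800: modified quotas H 9.758, B 8.409, A 8.319, E 5.004, G 12.109, D 11.326, F 3.537, C 4.269.
Rounding to the nearest integer: H 10, B 8, A 8, E 5, G 12, D 11, F 4, C 4 (total 62).
A receives 8.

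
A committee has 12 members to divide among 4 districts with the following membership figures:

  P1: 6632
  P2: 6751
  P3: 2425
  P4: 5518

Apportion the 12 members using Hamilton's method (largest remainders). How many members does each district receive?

Total 21326; standard divisor 21326/12 ≈ 1777.167.
Standard quotas: P1 3.7318, P2 3.7987, P3 1.3645, P4 3.1049.
Lower quotas: P1 3, P2 3, P3 1, P4 3 (sum 10, leaving 2 seats).
Remainders in descending order: P2 0.7987, P1 0.7318, P3 0.3645, P4 0.1049.
Largest remainders: P2, P1 receive the extra seats.

P1 4, P2 4, P3 1, P4 3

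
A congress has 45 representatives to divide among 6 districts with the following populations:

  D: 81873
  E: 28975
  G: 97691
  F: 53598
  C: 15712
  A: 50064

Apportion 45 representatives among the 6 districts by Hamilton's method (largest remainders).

Total 327913; standard divisor 327913/45 ≈ 7286.956.
Standard quotas: D 11.2356, E 3.9763, G 13.4063, F 7.3553, C 2.1562, A 6.8704.
Lower quotas: D 11, E 3, G 13, F 7, C 2, A 6 (sum 42, leaving 3 seats).
Remainders in descending order: E 0.9763, A 0.8704, G 0.4063, F 0.3553, D 0.2356, C 0.1562.
The surplus seats go to E, A, G.

D 11, E 4, G 14, F 7, C 2, A 7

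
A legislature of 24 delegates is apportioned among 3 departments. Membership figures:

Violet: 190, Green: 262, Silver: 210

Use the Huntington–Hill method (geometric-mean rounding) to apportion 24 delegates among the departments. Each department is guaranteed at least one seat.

With divisor 28: modified quotas Violet 6.786, Green 9.357, Silver 7.500.
Geometric-mean thresholds: Violet √(6·7)=6.481, Green √(9·10)=9.487, Silver √(7·8)=7.483.
Each quota rounded against its threshold gives Violet 7, Green 9, Silver 8 (total 24).

Violet: 7, Green: 9, Silver: 8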